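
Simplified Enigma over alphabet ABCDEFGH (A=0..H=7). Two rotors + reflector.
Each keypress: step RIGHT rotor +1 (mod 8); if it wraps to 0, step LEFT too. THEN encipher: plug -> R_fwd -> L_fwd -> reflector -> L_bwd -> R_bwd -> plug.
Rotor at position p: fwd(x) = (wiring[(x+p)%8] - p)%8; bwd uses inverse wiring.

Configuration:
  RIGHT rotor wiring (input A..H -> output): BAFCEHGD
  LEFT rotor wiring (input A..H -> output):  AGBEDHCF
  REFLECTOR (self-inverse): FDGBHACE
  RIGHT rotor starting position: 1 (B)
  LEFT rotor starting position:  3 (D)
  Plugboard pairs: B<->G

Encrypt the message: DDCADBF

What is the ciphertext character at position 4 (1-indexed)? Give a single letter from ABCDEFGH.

Char 1 ('D'): step: R->2, L=3; D->plug->D->R->F->L->F->refl->A->L'->B->R'->F->plug->F
Char 2 ('D'): step: R->3, L=3; D->plug->D->R->D->L->H->refl->E->L'->C->R'->H->plug->H
Char 3 ('C'): step: R->4, L=3; C->plug->C->R->C->L->E->refl->H->L'->D->R'->B->plug->G
Char 4 ('A'): step: R->5, L=3; A->plug->A->R->C->L->E->refl->H->L'->D->R'->E->plug->E

E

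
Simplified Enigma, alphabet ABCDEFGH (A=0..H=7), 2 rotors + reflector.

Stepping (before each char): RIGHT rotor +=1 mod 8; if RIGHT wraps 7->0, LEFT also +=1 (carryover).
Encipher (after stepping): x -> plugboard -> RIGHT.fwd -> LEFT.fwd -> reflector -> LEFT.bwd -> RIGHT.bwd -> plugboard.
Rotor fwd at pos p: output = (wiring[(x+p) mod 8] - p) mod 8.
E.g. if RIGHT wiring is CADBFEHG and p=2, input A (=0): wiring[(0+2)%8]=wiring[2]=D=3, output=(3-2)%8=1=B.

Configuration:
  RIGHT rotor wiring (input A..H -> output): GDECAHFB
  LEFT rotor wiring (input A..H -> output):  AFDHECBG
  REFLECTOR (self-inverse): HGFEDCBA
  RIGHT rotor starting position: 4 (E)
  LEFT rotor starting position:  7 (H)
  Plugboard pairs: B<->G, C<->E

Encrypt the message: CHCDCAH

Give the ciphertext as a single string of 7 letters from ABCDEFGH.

Char 1 ('C'): step: R->5, L=7; C->plug->E->R->G->L->D->refl->E->L'->D->R'->H->plug->H
Char 2 ('H'): step: R->6, L=7; H->plug->H->R->B->L->B->refl->G->L'->C->R'->G->plug->B
Char 3 ('C'): step: R->7, L=7; C->plug->E->R->D->L->E->refl->D->L'->G->R'->H->plug->H
Char 4 ('D'): step: R->0, L->0 (L advanced); D->plug->D->R->C->L->D->refl->E->L'->E->R'->C->plug->E
Char 5 ('C'): step: R->1, L=0; C->plug->E->R->G->L->B->refl->G->L'->H->R'->D->plug->D
Char 6 ('A'): step: R->2, L=0; A->plug->A->R->C->L->D->refl->E->L'->E->R'->G->plug->B
Char 7 ('H'): step: R->3, L=0; H->plug->H->R->B->L->F->refl->C->L'->F->R'->B->plug->G

Answer: HBHEDBG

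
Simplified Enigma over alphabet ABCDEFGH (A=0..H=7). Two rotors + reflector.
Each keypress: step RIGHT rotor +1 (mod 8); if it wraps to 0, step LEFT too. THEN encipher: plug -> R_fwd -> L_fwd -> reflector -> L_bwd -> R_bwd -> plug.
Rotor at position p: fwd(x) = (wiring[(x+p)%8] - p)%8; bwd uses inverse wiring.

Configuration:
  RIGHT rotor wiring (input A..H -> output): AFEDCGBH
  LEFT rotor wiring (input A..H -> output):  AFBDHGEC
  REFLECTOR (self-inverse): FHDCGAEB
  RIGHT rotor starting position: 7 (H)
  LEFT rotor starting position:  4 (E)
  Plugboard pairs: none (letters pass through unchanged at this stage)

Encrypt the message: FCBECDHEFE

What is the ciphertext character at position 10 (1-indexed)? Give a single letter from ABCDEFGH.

Char 1 ('F'): step: R->0, L->5 (L advanced); F->plug->F->R->G->L->G->refl->E->L'->F->R'->B->plug->B
Char 2 ('C'): step: R->1, L=5; C->plug->C->R->C->L->F->refl->A->L'->E->R'->A->plug->A
Char 3 ('B'): step: R->2, L=5; B->plug->B->R->B->L->H->refl->B->L'->A->R'->C->plug->C
Char 4 ('E'): step: R->3, L=5; E->plug->E->R->E->L->A->refl->F->L'->C->R'->G->plug->G
Char 5 ('C'): step: R->4, L=5; C->plug->C->R->F->L->E->refl->G->L'->G->R'->A->plug->A
Char 6 ('D'): step: R->5, L=5; D->plug->D->R->D->L->D->refl->C->L'->H->R'->F->plug->F
Char 7 ('H'): step: R->6, L=5; H->plug->H->R->A->L->B->refl->H->L'->B->R'->B->plug->B
Char 8 ('E'): step: R->7, L=5; E->plug->E->R->E->L->A->refl->F->L'->C->R'->H->plug->H
Char 9 ('F'): step: R->0, L->6 (L advanced); F->plug->F->R->G->L->B->refl->H->L'->D->R'->D->plug->D
Char 10 ('E'): step: R->1, L=6; E->plug->E->R->F->L->F->refl->A->L'->H->R'->H->plug->H

H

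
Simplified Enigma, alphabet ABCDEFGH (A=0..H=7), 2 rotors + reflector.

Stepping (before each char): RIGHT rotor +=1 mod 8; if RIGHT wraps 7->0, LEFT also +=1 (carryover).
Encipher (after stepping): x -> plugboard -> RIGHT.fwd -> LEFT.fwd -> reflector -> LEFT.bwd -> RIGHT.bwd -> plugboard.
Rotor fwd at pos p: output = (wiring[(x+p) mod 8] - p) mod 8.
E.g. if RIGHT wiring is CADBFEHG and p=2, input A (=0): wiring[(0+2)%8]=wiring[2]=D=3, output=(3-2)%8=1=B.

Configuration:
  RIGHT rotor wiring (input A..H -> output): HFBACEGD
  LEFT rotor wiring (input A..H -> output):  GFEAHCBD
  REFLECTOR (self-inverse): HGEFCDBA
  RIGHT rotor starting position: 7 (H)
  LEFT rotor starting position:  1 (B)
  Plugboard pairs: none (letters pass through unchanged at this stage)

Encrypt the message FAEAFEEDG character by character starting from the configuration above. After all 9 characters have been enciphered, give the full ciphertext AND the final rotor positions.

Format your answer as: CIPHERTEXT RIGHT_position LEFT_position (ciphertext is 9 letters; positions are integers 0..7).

Answer: HEHCGCGHC 0 3

Derivation:
Char 1 ('F'): step: R->0, L->2 (L advanced); F->plug->F->R->E->L->H->refl->A->L'->D->R'->H->plug->H
Char 2 ('A'): step: R->1, L=2; A->plug->A->R->E->L->H->refl->A->L'->D->R'->E->plug->E
Char 3 ('E'): step: R->2, L=2; E->plug->E->R->E->L->H->refl->A->L'->D->R'->H->plug->H
Char 4 ('A'): step: R->3, L=2; A->plug->A->R->F->L->B->refl->G->L'->B->R'->C->plug->C
Char 5 ('F'): step: R->4, L=2; F->plug->F->R->B->L->G->refl->B->L'->F->R'->G->plug->G
Char 6 ('E'): step: R->5, L=2; E->plug->E->R->A->L->C->refl->E->L'->G->R'->C->plug->C
Char 7 ('E'): step: R->6, L=2; E->plug->E->R->D->L->A->refl->H->L'->E->R'->G->plug->G
Char 8 ('D'): step: R->7, L=2; D->plug->D->R->C->L->F->refl->D->L'->H->R'->H->plug->H
Char 9 ('G'): step: R->0, L->3 (L advanced); G->plug->G->R->G->L->C->refl->E->L'->B->R'->C->plug->C
Final: ciphertext=HEHCGCGHC, RIGHT=0, LEFT=3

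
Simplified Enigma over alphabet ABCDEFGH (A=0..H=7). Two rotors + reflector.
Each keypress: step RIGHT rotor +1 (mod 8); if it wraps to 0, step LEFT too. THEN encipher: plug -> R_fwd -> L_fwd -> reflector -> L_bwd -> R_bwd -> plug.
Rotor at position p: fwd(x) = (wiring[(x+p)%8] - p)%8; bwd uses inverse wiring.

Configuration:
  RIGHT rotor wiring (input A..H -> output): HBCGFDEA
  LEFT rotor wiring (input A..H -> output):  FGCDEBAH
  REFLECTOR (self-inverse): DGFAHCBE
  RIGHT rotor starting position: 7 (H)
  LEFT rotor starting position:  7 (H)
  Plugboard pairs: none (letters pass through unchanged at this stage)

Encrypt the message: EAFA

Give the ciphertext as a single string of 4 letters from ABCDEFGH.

Answer: BECG

Derivation:
Char 1 ('E'): step: R->0, L->0 (L advanced); E->plug->E->R->F->L->B->refl->G->L'->B->R'->B->plug->B
Char 2 ('A'): step: R->1, L=0; A->plug->A->R->A->L->F->refl->C->L'->C->R'->E->plug->E
Char 3 ('F'): step: R->2, L=0; F->plug->F->R->G->L->A->refl->D->L'->D->R'->C->plug->C
Char 4 ('A'): step: R->3, L=0; A->plug->A->R->D->L->D->refl->A->L'->G->R'->G->plug->G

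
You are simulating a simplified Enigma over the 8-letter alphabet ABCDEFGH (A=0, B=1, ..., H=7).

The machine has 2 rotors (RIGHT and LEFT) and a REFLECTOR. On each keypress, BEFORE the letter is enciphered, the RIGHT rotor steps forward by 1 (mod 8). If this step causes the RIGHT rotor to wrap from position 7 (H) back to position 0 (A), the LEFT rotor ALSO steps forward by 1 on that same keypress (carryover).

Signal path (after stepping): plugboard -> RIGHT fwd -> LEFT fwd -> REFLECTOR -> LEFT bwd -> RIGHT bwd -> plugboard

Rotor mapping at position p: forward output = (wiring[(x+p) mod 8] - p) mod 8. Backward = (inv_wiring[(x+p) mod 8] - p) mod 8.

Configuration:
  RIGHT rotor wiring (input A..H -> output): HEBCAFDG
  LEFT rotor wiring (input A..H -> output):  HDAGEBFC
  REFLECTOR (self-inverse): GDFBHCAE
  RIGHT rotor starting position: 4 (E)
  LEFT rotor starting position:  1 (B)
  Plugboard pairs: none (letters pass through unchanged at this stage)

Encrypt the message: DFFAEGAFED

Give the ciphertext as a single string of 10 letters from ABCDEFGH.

Char 1 ('D'): step: R->5, L=1; D->plug->D->R->C->L->F->refl->C->L'->A->R'->A->plug->A
Char 2 ('F'): step: R->6, L=1; F->plug->F->R->E->L->A->refl->G->L'->H->R'->H->plug->H
Char 3 ('F'): step: R->7, L=1; F->plug->F->R->B->L->H->refl->E->L'->F->R'->C->plug->C
Char 4 ('A'): step: R->0, L->2 (L advanced); A->plug->A->R->H->L->B->refl->D->L'->E->R'->B->plug->B
Char 5 ('E'): step: R->1, L=2; E->plug->E->R->E->L->D->refl->B->L'->H->R'->D->plug->D
Char 6 ('G'): step: R->2, L=2; G->plug->G->R->F->L->A->refl->G->L'->A->R'->B->plug->B
Char 7 ('A'): step: R->3, L=2; A->plug->A->R->H->L->B->refl->D->L'->E->R'->F->plug->F
Char 8 ('F'): step: R->4, L=2; F->plug->F->R->A->L->G->refl->A->L'->F->R'->G->plug->G
Char 9 ('E'): step: R->5, L=2; E->plug->E->R->H->L->B->refl->D->L'->E->R'->F->plug->F
Char 10 ('D'): step: R->6, L=2; D->plug->D->R->G->L->F->refl->C->L'->C->R'->G->plug->G

Answer: AHCBDBFGFG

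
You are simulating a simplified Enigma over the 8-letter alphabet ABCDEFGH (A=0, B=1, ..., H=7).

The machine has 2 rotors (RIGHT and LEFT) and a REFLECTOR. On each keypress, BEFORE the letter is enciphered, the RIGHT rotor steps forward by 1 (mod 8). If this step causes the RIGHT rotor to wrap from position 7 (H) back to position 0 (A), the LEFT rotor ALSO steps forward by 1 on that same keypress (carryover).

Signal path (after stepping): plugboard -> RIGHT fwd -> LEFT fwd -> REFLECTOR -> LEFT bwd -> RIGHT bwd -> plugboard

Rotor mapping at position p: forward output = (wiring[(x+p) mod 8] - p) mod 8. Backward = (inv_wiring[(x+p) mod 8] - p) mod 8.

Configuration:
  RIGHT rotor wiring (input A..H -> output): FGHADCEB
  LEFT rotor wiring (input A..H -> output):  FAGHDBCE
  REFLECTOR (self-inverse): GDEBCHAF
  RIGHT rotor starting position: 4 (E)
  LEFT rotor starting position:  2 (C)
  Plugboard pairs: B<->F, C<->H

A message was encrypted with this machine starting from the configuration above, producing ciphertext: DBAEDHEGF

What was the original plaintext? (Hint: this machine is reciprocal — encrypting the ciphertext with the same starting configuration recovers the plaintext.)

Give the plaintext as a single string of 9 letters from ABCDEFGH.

Answer: AAFFEEGFH

Derivation:
Char 1 ('D'): step: R->5, L=2; D->plug->D->R->A->L->E->refl->C->L'->F->R'->A->plug->A
Char 2 ('B'): step: R->6, L=2; B->plug->F->R->C->L->B->refl->D->L'->G->R'->A->plug->A
Char 3 ('A'): step: R->7, L=2; A->plug->A->R->C->L->B->refl->D->L'->G->R'->B->plug->F
Char 4 ('E'): step: R->0, L->3 (L advanced); E->plug->E->R->D->L->H->refl->F->L'->G->R'->B->plug->F
Char 5 ('D'): step: R->1, L=3; D->plug->D->R->C->L->G->refl->A->L'->B->R'->E->plug->E
Char 6 ('H'): step: R->2, L=3; H->plug->C->R->B->L->A->refl->G->L'->C->R'->E->plug->E
Char 7 ('E'): step: R->3, L=3; E->plug->E->R->G->L->F->refl->H->L'->D->R'->G->plug->G
Char 8 ('G'): step: R->4, L=3; G->plug->G->R->D->L->H->refl->F->L'->G->R'->B->plug->F
Char 9 ('F'): step: R->5, L=3; F->plug->B->R->H->L->D->refl->B->L'->E->R'->C->plug->H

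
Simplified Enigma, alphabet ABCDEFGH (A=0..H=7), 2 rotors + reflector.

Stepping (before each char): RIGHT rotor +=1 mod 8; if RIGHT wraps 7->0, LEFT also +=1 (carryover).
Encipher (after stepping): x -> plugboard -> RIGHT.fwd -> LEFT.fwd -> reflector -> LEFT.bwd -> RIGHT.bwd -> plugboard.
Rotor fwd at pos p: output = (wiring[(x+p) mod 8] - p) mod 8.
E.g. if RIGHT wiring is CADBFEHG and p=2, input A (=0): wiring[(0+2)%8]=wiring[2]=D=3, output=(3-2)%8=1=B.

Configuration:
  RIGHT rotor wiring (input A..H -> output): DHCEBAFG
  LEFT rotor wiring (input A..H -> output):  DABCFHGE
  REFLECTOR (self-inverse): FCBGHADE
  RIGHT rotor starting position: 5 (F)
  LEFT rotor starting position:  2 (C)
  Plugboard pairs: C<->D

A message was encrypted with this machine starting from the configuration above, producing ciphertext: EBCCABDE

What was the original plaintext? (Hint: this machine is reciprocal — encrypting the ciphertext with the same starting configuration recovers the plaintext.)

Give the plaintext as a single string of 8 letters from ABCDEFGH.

Answer: BDEHBDBB

Derivation:
Char 1 ('E'): step: R->6, L=2; E->plug->E->R->E->L->E->refl->H->L'->A->R'->B->plug->B
Char 2 ('B'): step: R->7, L=2; B->plug->B->R->E->L->E->refl->H->L'->A->R'->C->plug->D
Char 3 ('C'): step: R->0, L->3 (L advanced); C->plug->D->R->E->L->B->refl->C->L'->B->R'->E->plug->E
Char 4 ('C'): step: R->1, L=3; C->plug->D->R->A->L->H->refl->E->L'->C->R'->H->plug->H
Char 5 ('A'): step: R->2, L=3; A->plug->A->R->A->L->H->refl->E->L'->C->R'->B->plug->B
Char 6 ('B'): step: R->3, L=3; B->plug->B->R->G->L->F->refl->A->L'->F->R'->C->plug->D
Char 7 ('D'): step: R->4, L=3; D->plug->C->R->B->L->C->refl->B->L'->E->R'->B->plug->B
Char 8 ('E'): step: R->5, L=3; E->plug->E->R->C->L->E->refl->H->L'->A->R'->B->plug->B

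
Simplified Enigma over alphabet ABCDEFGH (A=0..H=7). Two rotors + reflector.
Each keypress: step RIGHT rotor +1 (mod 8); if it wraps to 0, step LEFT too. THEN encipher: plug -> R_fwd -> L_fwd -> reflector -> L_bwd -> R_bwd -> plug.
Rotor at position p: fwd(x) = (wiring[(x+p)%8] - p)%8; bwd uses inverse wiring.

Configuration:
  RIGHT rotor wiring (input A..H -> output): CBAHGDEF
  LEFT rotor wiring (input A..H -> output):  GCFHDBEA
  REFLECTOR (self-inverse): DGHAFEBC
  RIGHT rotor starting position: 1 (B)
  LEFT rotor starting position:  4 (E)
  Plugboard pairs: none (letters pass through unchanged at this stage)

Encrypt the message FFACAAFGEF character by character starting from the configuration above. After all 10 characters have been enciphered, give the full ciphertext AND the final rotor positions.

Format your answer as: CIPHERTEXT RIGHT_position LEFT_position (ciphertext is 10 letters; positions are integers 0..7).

Char 1 ('F'): step: R->2, L=4; F->plug->F->R->D->L->E->refl->F->L'->B->R'->D->plug->D
Char 2 ('F'): step: R->3, L=4; F->plug->F->R->H->L->D->refl->A->L'->C->R'->E->plug->E
Char 3 ('A'): step: R->4, L=4; A->plug->A->R->C->L->A->refl->D->L'->H->R'->B->plug->B
Char 4 ('C'): step: R->5, L=4; C->plug->C->R->A->L->H->refl->C->L'->E->R'->E->plug->E
Char 5 ('A'): step: R->6, L=4; A->plug->A->R->G->L->B->refl->G->L'->F->R'->H->plug->H
Char 6 ('A'): step: R->7, L=4; A->plug->A->R->G->L->B->refl->G->L'->F->R'->H->plug->H
Char 7 ('F'): step: R->0, L->5 (L advanced); F->plug->F->R->D->L->B->refl->G->L'->H->R'->D->plug->D
Char 8 ('G'): step: R->1, L=5; G->plug->G->R->E->L->F->refl->E->L'->A->R'->A->plug->A
Char 9 ('E'): step: R->2, L=5; E->plug->E->R->C->L->D->refl->A->L'->F->R'->B->plug->B
Char 10 ('F'): step: R->3, L=5; F->plug->F->R->H->L->G->refl->B->L'->D->R'->B->plug->B
Final: ciphertext=DEBEHHDABB, RIGHT=3, LEFT=5

Answer: DEBEHHDABB 3 5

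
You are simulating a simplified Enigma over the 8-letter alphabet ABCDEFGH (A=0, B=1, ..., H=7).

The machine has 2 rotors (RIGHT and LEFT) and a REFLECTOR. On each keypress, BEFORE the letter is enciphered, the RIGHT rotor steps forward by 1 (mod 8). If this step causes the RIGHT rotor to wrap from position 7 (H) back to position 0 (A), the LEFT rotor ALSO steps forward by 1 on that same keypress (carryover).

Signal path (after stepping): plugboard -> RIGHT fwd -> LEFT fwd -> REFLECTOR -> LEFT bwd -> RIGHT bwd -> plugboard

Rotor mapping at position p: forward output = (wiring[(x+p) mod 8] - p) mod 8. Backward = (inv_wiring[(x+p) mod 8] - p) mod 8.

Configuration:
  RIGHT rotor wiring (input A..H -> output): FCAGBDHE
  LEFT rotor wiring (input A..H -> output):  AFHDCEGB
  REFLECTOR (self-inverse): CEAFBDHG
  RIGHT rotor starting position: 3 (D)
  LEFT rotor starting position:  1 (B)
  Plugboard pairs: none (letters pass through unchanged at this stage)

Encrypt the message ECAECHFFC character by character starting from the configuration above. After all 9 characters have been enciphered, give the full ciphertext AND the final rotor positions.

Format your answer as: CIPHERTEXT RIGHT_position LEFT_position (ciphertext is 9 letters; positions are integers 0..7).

Answer: BGCDGAGAH 4 2

Derivation:
Char 1 ('E'): step: R->4, L=1; E->plug->E->R->B->L->G->refl->H->L'->H->R'->B->plug->B
Char 2 ('C'): step: R->5, L=1; C->plug->C->R->H->L->H->refl->G->L'->B->R'->G->plug->G
Char 3 ('A'): step: R->6, L=1; A->plug->A->R->B->L->G->refl->H->L'->H->R'->C->plug->C
Char 4 ('E'): step: R->7, L=1; E->plug->E->R->H->L->H->refl->G->L'->B->R'->D->plug->D
Char 5 ('C'): step: R->0, L->2 (L advanced); C->plug->C->R->A->L->F->refl->D->L'->H->R'->G->plug->G
Char 6 ('H'): step: R->1, L=2; H->plug->H->R->E->L->E->refl->B->L'->B->R'->A->plug->A
Char 7 ('F'): step: R->2, L=2; F->plug->F->R->C->L->A->refl->C->L'->D->R'->G->plug->G
Char 8 ('F'): step: R->3, L=2; F->plug->F->R->C->L->A->refl->C->L'->D->R'->A->plug->A
Char 9 ('C'): step: R->4, L=2; C->plug->C->R->D->L->C->refl->A->L'->C->R'->H->plug->H
Final: ciphertext=BGCDGAGAH, RIGHT=4, LEFT=2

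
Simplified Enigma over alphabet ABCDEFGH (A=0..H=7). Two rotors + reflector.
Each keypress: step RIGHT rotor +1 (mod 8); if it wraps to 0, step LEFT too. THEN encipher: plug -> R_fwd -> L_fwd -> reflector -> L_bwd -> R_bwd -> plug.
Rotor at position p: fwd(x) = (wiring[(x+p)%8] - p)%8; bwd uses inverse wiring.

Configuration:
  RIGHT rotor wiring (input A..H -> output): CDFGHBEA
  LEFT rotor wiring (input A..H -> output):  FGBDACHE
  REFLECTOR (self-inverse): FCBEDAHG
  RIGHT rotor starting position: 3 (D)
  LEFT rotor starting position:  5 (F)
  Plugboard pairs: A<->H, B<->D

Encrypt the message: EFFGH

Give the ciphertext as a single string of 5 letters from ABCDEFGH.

Answer: ACABF

Derivation:
Char 1 ('E'): step: R->4, L=5; E->plug->E->R->G->L->G->refl->H->L'->C->R'->H->plug->A
Char 2 ('F'): step: R->5, L=5; F->plug->F->R->A->L->F->refl->A->L'->D->R'->C->plug->C
Char 3 ('F'): step: R->6, L=5; F->plug->F->R->A->L->F->refl->A->L'->D->R'->H->plug->A
Char 4 ('G'): step: R->7, L=5; G->plug->G->R->C->L->H->refl->G->L'->G->R'->D->plug->B
Char 5 ('H'): step: R->0, L->6 (L advanced); H->plug->A->R->C->L->H->refl->G->L'->B->R'->F->plug->F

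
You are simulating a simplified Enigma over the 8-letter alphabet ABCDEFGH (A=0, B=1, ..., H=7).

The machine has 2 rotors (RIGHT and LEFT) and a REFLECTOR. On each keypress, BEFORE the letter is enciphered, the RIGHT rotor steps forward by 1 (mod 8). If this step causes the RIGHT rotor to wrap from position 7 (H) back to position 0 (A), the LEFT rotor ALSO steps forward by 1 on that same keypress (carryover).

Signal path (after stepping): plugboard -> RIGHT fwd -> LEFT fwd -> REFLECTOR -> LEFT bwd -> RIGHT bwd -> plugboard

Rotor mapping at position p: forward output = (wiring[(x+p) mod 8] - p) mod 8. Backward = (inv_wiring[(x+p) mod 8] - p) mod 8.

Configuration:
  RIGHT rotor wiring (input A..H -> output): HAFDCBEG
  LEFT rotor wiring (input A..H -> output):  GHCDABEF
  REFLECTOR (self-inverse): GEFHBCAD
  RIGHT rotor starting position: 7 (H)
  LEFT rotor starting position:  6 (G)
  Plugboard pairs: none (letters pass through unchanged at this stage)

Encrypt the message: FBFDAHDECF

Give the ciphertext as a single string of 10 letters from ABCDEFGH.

Char 1 ('F'): step: R->0, L->7 (L advanced); F->plug->F->R->B->L->H->refl->D->L'->D->R'->D->plug->D
Char 2 ('B'): step: R->1, L=7; B->plug->B->R->E->L->E->refl->B->L'->F->R'->G->plug->G
Char 3 ('F'): step: R->2, L=7; F->plug->F->R->E->L->E->refl->B->L'->F->R'->G->plug->G
Char 4 ('D'): step: R->3, L=7; D->plug->D->R->B->L->H->refl->D->L'->D->R'->E->plug->E
Char 5 ('A'): step: R->4, L=7; A->plug->A->R->G->L->C->refl->F->L'->H->R'->H->plug->H
Char 6 ('H'): step: R->5, L=7; H->plug->H->R->F->L->B->refl->E->L'->E->R'->A->plug->A
Char 7 ('D'): step: R->6, L=7; D->plug->D->R->C->L->A->refl->G->L'->A->R'->B->plug->B
Char 8 ('E'): step: R->7, L=7; E->plug->E->R->E->L->E->refl->B->L'->F->R'->H->plug->H
Char 9 ('C'): step: R->0, L->0 (L advanced); C->plug->C->R->F->L->B->refl->E->L'->G->R'->H->plug->H
Char 10 ('F'): step: R->1, L=0; F->plug->F->R->D->L->D->refl->H->L'->B->R'->D->plug->D

Answer: DGGEHABHHD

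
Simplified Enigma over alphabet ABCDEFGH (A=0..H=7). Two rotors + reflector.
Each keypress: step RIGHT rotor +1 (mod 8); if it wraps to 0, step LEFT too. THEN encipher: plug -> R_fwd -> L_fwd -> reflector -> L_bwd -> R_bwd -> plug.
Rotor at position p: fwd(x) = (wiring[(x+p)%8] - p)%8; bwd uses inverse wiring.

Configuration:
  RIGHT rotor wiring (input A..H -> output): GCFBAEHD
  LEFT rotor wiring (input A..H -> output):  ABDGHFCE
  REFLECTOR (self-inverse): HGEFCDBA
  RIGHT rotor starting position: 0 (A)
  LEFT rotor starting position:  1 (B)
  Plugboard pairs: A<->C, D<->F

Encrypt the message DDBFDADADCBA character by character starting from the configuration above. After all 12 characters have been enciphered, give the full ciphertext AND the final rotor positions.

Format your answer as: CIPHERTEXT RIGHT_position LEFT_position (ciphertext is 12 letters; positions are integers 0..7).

Char 1 ('D'): step: R->1, L=1; D->plug->F->R->G->L->D->refl->F->L'->C->R'->G->plug->G
Char 2 ('D'): step: R->2, L=1; D->plug->F->R->B->L->C->refl->E->L'->E->R'->G->plug->G
Char 3 ('B'): step: R->3, L=1; B->plug->B->R->F->L->B->refl->G->L'->D->R'->F->plug->D
Char 4 ('F'): step: R->4, L=1; F->plug->D->R->H->L->H->refl->A->L'->A->R'->B->plug->B
Char 5 ('D'): step: R->5, L=1; D->plug->F->R->A->L->A->refl->H->L'->H->R'->A->plug->C
Char 6 ('A'): step: R->6, L=1; A->plug->C->R->A->L->A->refl->H->L'->H->R'->E->plug->E
Char 7 ('D'): step: R->7, L=1; D->plug->F->R->B->L->C->refl->E->L'->E->R'->A->plug->C
Char 8 ('A'): step: R->0, L->2 (L advanced); A->plug->C->R->F->L->C->refl->E->L'->B->R'->D->plug->F
Char 9 ('D'): step: R->1, L=2; D->plug->F->R->G->L->G->refl->B->L'->A->R'->C->plug->A
Char 10 ('C'): step: R->2, L=2; C->plug->A->R->D->L->D->refl->F->L'->C->R'->D->plug->F
Char 11 ('B'): step: R->3, L=2; B->plug->B->R->F->L->C->refl->E->L'->B->R'->C->plug->A
Char 12 ('A'): step: R->4, L=2; A->plug->C->R->D->L->D->refl->F->L'->C->R'->E->plug->E
Final: ciphertext=GGDBCECFAFAE, RIGHT=4, LEFT=2

Answer: GGDBCECFAFAE 4 2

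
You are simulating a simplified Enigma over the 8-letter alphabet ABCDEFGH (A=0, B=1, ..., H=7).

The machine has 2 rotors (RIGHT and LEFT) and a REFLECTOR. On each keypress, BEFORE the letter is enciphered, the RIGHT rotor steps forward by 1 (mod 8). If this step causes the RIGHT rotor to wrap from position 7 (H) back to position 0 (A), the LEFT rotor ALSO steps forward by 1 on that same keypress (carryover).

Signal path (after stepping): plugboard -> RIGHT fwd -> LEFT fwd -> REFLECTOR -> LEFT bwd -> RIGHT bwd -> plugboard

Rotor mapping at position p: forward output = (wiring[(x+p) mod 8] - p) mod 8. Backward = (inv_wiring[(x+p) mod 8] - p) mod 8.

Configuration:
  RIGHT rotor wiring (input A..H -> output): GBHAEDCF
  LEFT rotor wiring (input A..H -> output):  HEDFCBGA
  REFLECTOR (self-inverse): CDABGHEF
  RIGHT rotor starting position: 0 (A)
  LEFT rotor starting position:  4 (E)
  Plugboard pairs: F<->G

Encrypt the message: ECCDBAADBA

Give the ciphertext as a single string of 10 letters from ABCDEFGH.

Answer: HAGCGBEHDE

Derivation:
Char 1 ('E'): step: R->1, L=4; E->plug->E->R->C->L->C->refl->A->L'->F->R'->H->plug->H
Char 2 ('C'): step: R->2, L=4; C->plug->C->R->C->L->C->refl->A->L'->F->R'->A->plug->A
Char 3 ('C'): step: R->3, L=4; C->plug->C->R->A->L->G->refl->E->L'->D->R'->F->plug->G
Char 4 ('D'): step: R->4, L=4; D->plug->D->R->B->L->F->refl->H->L'->G->R'->C->plug->C
Char 5 ('B'): step: R->5, L=4; B->plug->B->R->F->L->A->refl->C->L'->C->R'->F->plug->G
Char 6 ('A'): step: R->6, L=4; A->plug->A->R->E->L->D->refl->B->L'->H->R'->B->plug->B
Char 7 ('A'): step: R->7, L=4; A->plug->A->R->G->L->H->refl->F->L'->B->R'->E->plug->E
Char 8 ('D'): step: R->0, L->5 (L advanced); D->plug->D->R->A->L->E->refl->G->L'->F->R'->H->plug->H
Char 9 ('B'): step: R->1, L=5; B->plug->B->R->G->L->A->refl->C->L'->D->R'->D->plug->D
Char 10 ('A'): step: R->2, L=5; A->plug->A->R->F->L->G->refl->E->L'->A->R'->E->plug->E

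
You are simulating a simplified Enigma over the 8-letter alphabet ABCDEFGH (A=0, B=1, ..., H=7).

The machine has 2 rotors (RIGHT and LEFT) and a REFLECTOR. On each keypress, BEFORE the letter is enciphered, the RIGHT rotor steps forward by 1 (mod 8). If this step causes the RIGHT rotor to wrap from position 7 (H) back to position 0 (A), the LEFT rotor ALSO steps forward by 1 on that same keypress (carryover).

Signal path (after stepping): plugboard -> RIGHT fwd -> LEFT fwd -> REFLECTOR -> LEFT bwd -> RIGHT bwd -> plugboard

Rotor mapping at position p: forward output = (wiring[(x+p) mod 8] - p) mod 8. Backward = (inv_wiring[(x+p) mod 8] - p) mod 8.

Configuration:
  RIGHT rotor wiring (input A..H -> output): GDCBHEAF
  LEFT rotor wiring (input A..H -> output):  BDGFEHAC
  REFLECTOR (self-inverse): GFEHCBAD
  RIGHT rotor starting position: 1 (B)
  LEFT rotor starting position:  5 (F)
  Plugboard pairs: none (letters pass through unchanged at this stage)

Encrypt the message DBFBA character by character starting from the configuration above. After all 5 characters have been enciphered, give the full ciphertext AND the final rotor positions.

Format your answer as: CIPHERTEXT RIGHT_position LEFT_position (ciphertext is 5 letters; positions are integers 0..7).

Answer: CADCD 6 5

Derivation:
Char 1 ('D'): step: R->2, L=5; D->plug->D->R->C->L->F->refl->B->L'->F->R'->C->plug->C
Char 2 ('B'): step: R->3, L=5; B->plug->B->R->E->L->G->refl->A->L'->G->R'->A->plug->A
Char 3 ('F'): step: R->4, L=5; F->plug->F->R->H->L->H->refl->D->L'->B->R'->D->plug->D
Char 4 ('B'): step: R->5, L=5; B->plug->B->R->D->L->E->refl->C->L'->A->R'->C->plug->C
Char 5 ('A'): step: R->6, L=5; A->plug->A->R->C->L->F->refl->B->L'->F->R'->D->plug->D
Final: ciphertext=CADCD, RIGHT=6, LEFT=5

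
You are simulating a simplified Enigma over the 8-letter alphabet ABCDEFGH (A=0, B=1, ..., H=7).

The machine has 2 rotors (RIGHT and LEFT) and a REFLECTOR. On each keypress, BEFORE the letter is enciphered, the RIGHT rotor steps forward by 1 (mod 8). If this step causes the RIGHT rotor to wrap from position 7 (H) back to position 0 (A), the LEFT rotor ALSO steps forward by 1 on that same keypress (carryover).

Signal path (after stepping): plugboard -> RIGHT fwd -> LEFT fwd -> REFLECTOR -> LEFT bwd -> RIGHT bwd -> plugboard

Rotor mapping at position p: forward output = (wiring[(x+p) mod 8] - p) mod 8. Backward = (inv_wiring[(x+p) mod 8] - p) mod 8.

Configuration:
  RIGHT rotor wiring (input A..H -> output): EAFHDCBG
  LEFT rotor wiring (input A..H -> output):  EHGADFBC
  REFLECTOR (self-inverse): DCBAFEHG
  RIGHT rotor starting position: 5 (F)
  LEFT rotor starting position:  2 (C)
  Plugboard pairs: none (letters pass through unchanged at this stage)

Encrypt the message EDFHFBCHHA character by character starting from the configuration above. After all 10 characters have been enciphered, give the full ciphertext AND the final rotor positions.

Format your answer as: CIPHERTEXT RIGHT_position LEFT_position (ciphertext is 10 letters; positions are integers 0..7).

Answer: BHCBADDFAC 7 3

Derivation:
Char 1 ('E'): step: R->6, L=2; E->plug->E->R->H->L->F->refl->E->L'->A->R'->B->plug->B
Char 2 ('D'): step: R->7, L=2; D->plug->D->R->G->L->C->refl->B->L'->C->R'->H->plug->H
Char 3 ('F'): step: R->0, L->3 (L advanced); F->plug->F->R->C->L->C->refl->B->L'->F->R'->C->plug->C
Char 4 ('H'): step: R->1, L=3; H->plug->H->R->D->L->G->refl->H->L'->E->R'->B->plug->B
Char 5 ('F'): step: R->2, L=3; F->plug->F->R->E->L->H->refl->G->L'->D->R'->A->plug->A
Char 6 ('B'): step: R->3, L=3; B->plug->B->R->A->L->F->refl->E->L'->G->R'->D->plug->D
Char 7 ('C'): step: R->4, L=3; C->plug->C->R->F->L->B->refl->C->L'->C->R'->D->plug->D
Char 8 ('H'): step: R->5, L=3; H->plug->H->R->G->L->E->refl->F->L'->A->R'->F->plug->F
Char 9 ('H'): step: R->6, L=3; H->plug->H->R->E->L->H->refl->G->L'->D->R'->A->plug->A
Char 10 ('A'): step: R->7, L=3; A->plug->A->R->H->L->D->refl->A->L'->B->R'->C->plug->C
Final: ciphertext=BHCBADDFAC, RIGHT=7, LEFT=3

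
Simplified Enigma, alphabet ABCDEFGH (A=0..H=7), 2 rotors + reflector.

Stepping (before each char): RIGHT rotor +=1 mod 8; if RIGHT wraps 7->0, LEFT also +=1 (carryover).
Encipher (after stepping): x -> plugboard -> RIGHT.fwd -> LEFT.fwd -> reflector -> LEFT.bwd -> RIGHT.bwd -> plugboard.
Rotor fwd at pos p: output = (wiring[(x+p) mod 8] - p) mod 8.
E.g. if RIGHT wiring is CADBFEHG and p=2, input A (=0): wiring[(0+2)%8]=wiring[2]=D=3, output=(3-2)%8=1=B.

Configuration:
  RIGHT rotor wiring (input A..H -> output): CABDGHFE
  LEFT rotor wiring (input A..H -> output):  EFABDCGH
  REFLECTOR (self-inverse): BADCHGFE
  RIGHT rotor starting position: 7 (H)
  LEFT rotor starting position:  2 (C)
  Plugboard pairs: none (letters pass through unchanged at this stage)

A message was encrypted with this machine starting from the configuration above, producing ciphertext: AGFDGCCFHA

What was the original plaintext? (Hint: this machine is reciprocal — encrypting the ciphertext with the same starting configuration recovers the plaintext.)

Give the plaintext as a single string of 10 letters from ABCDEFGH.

Char 1 ('A'): step: R->0, L->3 (L advanced); A->plug->A->R->C->L->H->refl->E->L'->E->R'->H->plug->H
Char 2 ('G'): step: R->1, L=3; G->plug->G->R->D->L->D->refl->C->L'->G->R'->E->plug->E
Char 3 ('F'): step: R->2, L=3; F->plug->F->R->C->L->H->refl->E->L'->E->R'->C->plug->C
Char 4 ('D'): step: R->3, L=3; D->plug->D->R->C->L->H->refl->E->L'->E->R'->C->plug->C
Char 5 ('G'): step: R->4, L=3; G->plug->G->R->F->L->B->refl->A->L'->B->R'->C->plug->C
Char 6 ('C'): step: R->5, L=3; C->plug->C->R->H->L->F->refl->G->L'->A->R'->B->plug->B
Char 7 ('C'): step: R->6, L=3; C->plug->C->R->E->L->E->refl->H->L'->C->R'->D->plug->D
Char 8 ('F'): step: R->7, L=3; F->plug->F->R->H->L->F->refl->G->L'->A->R'->G->plug->G
Char 9 ('H'): step: R->0, L->4 (L advanced); H->plug->H->R->E->L->A->refl->B->L'->F->R'->G->plug->G
Char 10 ('A'): step: R->1, L=4; A->plug->A->R->H->L->F->refl->G->L'->B->R'->H->plug->H

Answer: HECCCBDGGH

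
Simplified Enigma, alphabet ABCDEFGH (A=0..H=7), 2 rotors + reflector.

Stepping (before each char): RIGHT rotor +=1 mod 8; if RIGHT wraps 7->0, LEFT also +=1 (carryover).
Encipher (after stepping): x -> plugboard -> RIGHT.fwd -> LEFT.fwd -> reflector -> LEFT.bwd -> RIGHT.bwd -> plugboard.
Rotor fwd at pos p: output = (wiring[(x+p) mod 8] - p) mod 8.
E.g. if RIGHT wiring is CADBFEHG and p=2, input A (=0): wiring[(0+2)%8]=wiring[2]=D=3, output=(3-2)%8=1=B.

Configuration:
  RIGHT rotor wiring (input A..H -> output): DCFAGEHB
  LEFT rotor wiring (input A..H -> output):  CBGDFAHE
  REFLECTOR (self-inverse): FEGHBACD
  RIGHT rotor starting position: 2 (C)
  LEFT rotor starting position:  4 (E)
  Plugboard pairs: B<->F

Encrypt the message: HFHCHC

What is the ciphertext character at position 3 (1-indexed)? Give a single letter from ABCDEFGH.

Char 1 ('H'): step: R->3, L=4; H->plug->H->R->C->L->D->refl->H->L'->H->R'->G->plug->G
Char 2 ('F'): step: R->4, L=4; F->plug->B->R->A->L->B->refl->E->L'->B->R'->G->plug->G
Char 3 ('H'): step: R->5, L=4; H->plug->H->R->B->L->E->refl->B->L'->A->R'->F->plug->B

B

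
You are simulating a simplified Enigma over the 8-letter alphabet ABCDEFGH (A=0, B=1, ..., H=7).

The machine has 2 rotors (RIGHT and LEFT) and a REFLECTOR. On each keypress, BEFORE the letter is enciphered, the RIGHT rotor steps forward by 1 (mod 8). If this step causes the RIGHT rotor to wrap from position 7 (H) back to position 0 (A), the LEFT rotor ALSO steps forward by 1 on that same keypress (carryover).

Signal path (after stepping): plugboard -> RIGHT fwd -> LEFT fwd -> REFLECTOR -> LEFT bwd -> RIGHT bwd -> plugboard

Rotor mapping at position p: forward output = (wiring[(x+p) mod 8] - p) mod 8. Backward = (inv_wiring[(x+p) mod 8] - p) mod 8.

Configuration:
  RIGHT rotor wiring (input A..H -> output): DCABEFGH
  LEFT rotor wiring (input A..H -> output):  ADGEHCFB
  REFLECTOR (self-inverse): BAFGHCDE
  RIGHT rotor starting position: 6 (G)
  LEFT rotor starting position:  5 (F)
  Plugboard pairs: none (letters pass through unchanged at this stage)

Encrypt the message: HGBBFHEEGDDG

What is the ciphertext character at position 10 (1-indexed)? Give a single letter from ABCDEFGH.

Char 1 ('H'): step: R->7, L=5; H->plug->H->R->H->L->C->refl->F->L'->A->R'->A->plug->A
Char 2 ('G'): step: R->0, L->6 (L advanced); G->plug->G->R->G->L->B->refl->A->L'->E->R'->E->plug->E
Char 3 ('B'): step: R->1, L=6; B->plug->B->R->H->L->E->refl->H->L'->A->R'->C->plug->C
Char 4 ('B'): step: R->2, L=6; B->plug->B->R->H->L->E->refl->H->L'->A->R'->H->plug->H
Char 5 ('F'): step: R->3, L=6; F->plug->F->R->A->L->H->refl->E->L'->H->R'->G->plug->G
Char 6 ('H'): step: R->4, L=6; H->plug->H->R->F->L->G->refl->D->L'->B->R'->B->plug->B
Char 7 ('E'): step: R->5, L=6; E->plug->E->R->F->L->G->refl->D->L'->B->R'->B->plug->B
Char 8 ('E'): step: R->6, L=6; E->plug->E->R->C->L->C->refl->F->L'->D->R'->F->plug->F
Char 9 ('G'): step: R->7, L=6; G->plug->G->R->G->L->B->refl->A->L'->E->R'->B->plug->B
Char 10 ('D'): step: R->0, L->7 (L advanced); D->plug->D->R->B->L->B->refl->A->L'->F->R'->F->plug->F

F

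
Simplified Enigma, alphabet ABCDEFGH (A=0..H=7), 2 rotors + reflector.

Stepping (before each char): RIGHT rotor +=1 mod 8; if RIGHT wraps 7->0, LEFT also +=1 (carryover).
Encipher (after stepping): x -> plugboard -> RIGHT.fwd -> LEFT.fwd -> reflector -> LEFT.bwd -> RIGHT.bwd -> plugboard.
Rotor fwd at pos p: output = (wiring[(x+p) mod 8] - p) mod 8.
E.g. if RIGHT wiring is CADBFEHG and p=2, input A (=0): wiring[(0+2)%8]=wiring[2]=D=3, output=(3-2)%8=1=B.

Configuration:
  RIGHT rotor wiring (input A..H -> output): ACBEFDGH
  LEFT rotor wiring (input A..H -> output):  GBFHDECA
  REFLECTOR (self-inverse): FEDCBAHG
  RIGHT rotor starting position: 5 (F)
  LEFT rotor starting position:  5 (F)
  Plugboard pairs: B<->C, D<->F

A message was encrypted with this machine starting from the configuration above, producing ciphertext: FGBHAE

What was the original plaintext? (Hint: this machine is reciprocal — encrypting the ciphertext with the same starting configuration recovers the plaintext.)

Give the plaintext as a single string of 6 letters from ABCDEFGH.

Answer: EBDFEG

Derivation:
Char 1 ('F'): step: R->6, L=5; F->plug->D->R->E->L->E->refl->B->L'->D->R'->E->plug->E
Char 2 ('G'): step: R->7, L=5; G->plug->G->R->E->L->E->refl->B->L'->D->R'->C->plug->B
Char 3 ('B'): step: R->0, L->6 (L advanced); B->plug->C->R->B->L->C->refl->D->L'->D->R'->F->plug->D
Char 4 ('H'): step: R->1, L=6; H->plug->H->R->H->L->G->refl->H->L'->E->R'->D->plug->F
Char 5 ('A'): step: R->2, L=6; A->plug->A->R->H->L->G->refl->H->L'->E->R'->E->plug->E
Char 6 ('E'): step: R->3, L=6; E->plug->E->R->E->L->H->refl->G->L'->H->R'->G->plug->G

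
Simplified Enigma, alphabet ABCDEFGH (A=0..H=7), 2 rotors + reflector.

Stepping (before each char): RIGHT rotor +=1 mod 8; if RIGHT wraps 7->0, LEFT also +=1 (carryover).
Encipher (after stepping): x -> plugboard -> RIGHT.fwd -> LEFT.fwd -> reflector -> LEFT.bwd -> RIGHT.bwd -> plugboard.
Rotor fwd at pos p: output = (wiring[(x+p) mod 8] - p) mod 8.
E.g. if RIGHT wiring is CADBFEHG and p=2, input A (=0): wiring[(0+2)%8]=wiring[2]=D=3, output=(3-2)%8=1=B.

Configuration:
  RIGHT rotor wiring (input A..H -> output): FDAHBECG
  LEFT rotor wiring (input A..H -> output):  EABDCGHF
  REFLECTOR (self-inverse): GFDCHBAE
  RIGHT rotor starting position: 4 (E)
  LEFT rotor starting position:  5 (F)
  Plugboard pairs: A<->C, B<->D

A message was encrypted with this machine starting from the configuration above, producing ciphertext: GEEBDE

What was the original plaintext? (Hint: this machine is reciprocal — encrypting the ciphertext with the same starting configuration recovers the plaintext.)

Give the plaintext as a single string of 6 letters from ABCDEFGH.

Answer: EHCGCD

Derivation:
Char 1 ('G'): step: R->5, L=5; G->plug->G->R->C->L->A->refl->G->L'->G->R'->E->plug->E
Char 2 ('E'): step: R->6, L=5; E->plug->E->R->C->L->A->refl->G->L'->G->R'->H->plug->H
Char 3 ('E'): step: R->7, L=5; E->plug->E->R->A->L->B->refl->F->L'->H->R'->A->plug->C
Char 4 ('B'): step: R->0, L->6 (L advanced); B->plug->D->R->H->L->A->refl->G->L'->C->R'->G->plug->G
Char 5 ('D'): step: R->1, L=6; D->plug->B->R->H->L->A->refl->G->L'->C->R'->A->plug->C
Char 6 ('E'): step: R->2, L=6; E->plug->E->R->A->L->B->refl->F->L'->F->R'->B->plug->D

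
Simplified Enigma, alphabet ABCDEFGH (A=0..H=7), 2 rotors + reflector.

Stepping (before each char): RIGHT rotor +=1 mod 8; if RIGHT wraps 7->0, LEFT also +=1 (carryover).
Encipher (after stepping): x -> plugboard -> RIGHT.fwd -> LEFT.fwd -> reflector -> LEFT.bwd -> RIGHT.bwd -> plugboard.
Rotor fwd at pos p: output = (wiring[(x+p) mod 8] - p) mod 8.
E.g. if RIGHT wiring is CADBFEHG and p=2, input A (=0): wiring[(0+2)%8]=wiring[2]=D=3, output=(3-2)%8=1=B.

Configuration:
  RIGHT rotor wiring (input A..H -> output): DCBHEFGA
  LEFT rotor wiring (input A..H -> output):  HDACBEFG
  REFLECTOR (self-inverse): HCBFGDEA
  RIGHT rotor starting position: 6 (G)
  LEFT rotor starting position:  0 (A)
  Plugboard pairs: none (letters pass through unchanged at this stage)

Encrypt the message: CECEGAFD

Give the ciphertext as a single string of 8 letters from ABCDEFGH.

Char 1 ('C'): step: R->7, L=0; C->plug->C->R->D->L->C->refl->B->L'->E->R'->B->plug->B
Char 2 ('E'): step: R->0, L->1 (L advanced); E->plug->E->R->E->L->D->refl->F->L'->G->R'->G->plug->G
Char 3 ('C'): step: R->1, L=1; C->plug->C->R->G->L->F->refl->D->L'->E->R'->E->plug->E
Char 4 ('E'): step: R->2, L=1; E->plug->E->R->E->L->D->refl->F->L'->G->R'->F->plug->F
Char 5 ('G'): step: R->3, L=1; G->plug->G->R->H->L->G->refl->E->L'->F->R'->E->plug->E
Char 6 ('A'): step: R->4, L=1; A->plug->A->R->A->L->C->refl->B->L'->C->R'->C->plug->C
Char 7 ('F'): step: R->5, L=1; F->plug->F->R->E->L->D->refl->F->L'->G->R'->D->plug->D
Char 8 ('D'): step: R->6, L=1; D->plug->D->R->E->L->D->refl->F->L'->G->R'->G->plug->G

Answer: BGEFECDG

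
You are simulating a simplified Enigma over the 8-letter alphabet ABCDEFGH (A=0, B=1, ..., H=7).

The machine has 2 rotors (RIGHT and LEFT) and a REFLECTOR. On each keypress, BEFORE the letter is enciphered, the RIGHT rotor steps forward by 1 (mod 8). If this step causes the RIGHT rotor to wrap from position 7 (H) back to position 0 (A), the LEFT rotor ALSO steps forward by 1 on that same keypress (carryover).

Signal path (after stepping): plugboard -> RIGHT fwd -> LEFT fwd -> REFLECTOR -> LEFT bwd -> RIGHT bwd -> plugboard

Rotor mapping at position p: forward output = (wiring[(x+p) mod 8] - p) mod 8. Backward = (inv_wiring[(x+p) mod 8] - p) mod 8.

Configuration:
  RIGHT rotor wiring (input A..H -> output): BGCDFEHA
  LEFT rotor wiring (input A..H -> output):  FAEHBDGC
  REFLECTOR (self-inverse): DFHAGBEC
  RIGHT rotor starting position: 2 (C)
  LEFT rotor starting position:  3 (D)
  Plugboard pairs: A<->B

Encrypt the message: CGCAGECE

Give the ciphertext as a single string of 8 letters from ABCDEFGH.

Char 1 ('C'): step: R->3, L=3; C->plug->C->R->B->L->G->refl->E->L'->A->R'->A->plug->B
Char 2 ('G'): step: R->4, L=3; G->plug->G->R->G->L->F->refl->B->L'->H->R'->H->plug->H
Char 3 ('C'): step: R->5, L=3; C->plug->C->R->D->L->D->refl->A->L'->C->R'->B->plug->A
Char 4 ('A'): step: R->6, L=3; A->plug->B->R->C->L->A->refl->D->L'->D->R'->C->plug->C
Char 5 ('G'): step: R->7, L=3; G->plug->G->R->F->L->C->refl->H->L'->E->R'->E->plug->E
Char 6 ('E'): step: R->0, L->4 (L advanced); E->plug->E->R->F->L->E->refl->G->L'->D->R'->D->plug->D
Char 7 ('C'): step: R->1, L=4; C->plug->C->R->C->L->C->refl->H->L'->B->R'->B->plug->A
Char 8 ('E'): step: R->2, L=4; E->plug->E->R->F->L->E->refl->G->L'->D->R'->C->plug->C

Answer: BHACEDAC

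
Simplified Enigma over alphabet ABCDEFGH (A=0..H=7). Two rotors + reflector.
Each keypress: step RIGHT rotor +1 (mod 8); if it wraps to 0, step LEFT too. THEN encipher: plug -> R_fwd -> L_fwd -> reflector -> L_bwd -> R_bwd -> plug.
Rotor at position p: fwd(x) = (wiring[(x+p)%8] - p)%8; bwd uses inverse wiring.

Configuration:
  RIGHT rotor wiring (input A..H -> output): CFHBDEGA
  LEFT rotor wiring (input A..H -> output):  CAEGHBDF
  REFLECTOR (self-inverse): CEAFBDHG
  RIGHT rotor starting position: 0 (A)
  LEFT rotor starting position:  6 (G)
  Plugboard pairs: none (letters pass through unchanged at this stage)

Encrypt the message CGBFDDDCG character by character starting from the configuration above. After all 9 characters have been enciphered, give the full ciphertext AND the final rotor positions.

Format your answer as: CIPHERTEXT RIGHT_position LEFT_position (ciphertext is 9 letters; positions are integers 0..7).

Char 1 ('C'): step: R->1, L=6; C->plug->C->R->A->L->F->refl->D->L'->H->R'->G->plug->G
Char 2 ('G'): step: R->2, L=6; G->plug->G->R->A->L->F->refl->D->L'->H->R'->B->plug->B
Char 3 ('B'): step: R->3, L=6; B->plug->B->R->A->L->F->refl->D->L'->H->R'->F->plug->F
Char 4 ('F'): step: R->4, L=6; F->plug->F->R->B->L->H->refl->G->L'->E->R'->D->plug->D
Char 5 ('D'): step: R->5, L=6; D->plug->D->R->F->L->A->refl->C->L'->D->R'->C->plug->C
Char 6 ('D'): step: R->6, L=6; D->plug->D->R->H->L->D->refl->F->L'->A->R'->A->plug->A
Char 7 ('D'): step: R->7, L=6; D->plug->D->R->A->L->F->refl->D->L'->H->R'->H->plug->H
Char 8 ('C'): step: R->0, L->7 (L advanced); C->plug->C->R->H->L->E->refl->B->L'->C->R'->A->plug->A
Char 9 ('G'): step: R->1, L=7; G->plug->G->R->H->L->E->refl->B->L'->C->R'->D->plug->D
Final: ciphertext=GBFDCAHAD, RIGHT=1, LEFT=7

Answer: GBFDCAHAD 1 7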